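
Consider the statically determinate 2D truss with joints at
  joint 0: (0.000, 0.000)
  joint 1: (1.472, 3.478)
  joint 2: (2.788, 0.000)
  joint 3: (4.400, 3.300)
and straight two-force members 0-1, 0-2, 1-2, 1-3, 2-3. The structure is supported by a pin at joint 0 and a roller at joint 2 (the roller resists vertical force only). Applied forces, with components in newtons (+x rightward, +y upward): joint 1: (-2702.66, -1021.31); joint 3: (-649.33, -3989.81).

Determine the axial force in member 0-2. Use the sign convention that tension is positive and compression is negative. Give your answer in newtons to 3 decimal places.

N=4 nodes, M=5 members, R=3 reactions → 2N=8, M+R=8
member 0 (0-1): L=3.7767, (cx,cy)=(0.3898,0.9209)
member 1 (0-2): L=2.7880, (cx,cy)=(1.0000,0.0000)
member 2 (1-2): L=3.7186, (cx,cy)=(0.3539,-0.9353)
member 3 (1-3): L=2.9334, (cx,cy)=(0.9982,-0.0607)
member 4 (2-3): L=3.6727, (cx,cy)=(0.4389,0.8985)
solve A·x = −loads:
  F[0-1] = -2514.1482 N (compression)
  F[0-2] = -2372.0733 N (compression)
  F[1-2] = +1301.5057 N (tension)
  F[1-3] = +1264.4808 N (tension)
  F[2-3] = -4354.9926 N (compression)
  Rx@0 = +3351.9900 N
  Ry@0 = +2315.3195 N
  Ry@2 = +2695.8005 N

-2372.073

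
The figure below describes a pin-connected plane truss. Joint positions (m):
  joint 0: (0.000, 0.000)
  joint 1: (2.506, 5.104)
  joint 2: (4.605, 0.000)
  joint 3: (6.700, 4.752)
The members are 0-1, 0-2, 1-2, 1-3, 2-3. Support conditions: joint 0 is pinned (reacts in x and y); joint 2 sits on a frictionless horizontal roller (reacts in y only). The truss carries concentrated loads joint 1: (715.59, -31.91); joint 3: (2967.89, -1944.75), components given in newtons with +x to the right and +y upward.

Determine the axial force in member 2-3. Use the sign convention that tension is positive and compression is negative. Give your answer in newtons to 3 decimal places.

-1787.009

N=4 nodes, M=5 members, R=3 reactions → 2N=8, M+R=8
member 0 (0-1): L=5.6860, (cx,cy)=(0.4407,0.8976)
member 1 (0-2): L=4.6050, (cx,cy)=(1.0000,0.0000)
member 2 (1-2): L=5.5188, (cx,cy)=(0.3803,-0.9248)
member 3 (1-3): L=4.2087, (cx,cy)=(0.9965,-0.0836)
member 4 (2-3): L=5.1933, (cx,cy)=(0.4034,0.9150)
solve A·x = −loads:
  F[0-1] = +5264.8763 N (tension)
  F[0-2] = +1363.0917 N (tension)
  F[1-2] = -5479.2521 N (compression)
  F[1-3] = +3701.7444 N (tension)
  F[2-3] = -1787.0091 N (compression)
  Rx@0 = -3683.4800 N
  Ry@0 = -4725.9624 N
  Ry@2 = +6702.6224 N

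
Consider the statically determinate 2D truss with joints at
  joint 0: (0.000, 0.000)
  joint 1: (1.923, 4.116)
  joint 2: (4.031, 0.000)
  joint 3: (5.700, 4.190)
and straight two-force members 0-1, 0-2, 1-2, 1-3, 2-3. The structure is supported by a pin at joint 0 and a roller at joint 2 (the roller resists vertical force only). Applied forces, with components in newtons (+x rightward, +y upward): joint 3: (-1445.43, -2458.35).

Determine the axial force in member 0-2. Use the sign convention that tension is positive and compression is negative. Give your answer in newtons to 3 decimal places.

N=4 nodes, M=5 members, R=3 reactions → 2N=8, M+R=8
member 0 (0-1): L=4.5431, (cx,cy)=(0.4233,0.9060)
member 1 (0-2): L=4.0310, (cx,cy)=(1.0000,0.0000)
member 2 (1-2): L=4.6244, (cx,cy)=(0.4558,-0.8901)
member 3 (1-3): L=3.7777, (cx,cy)=(0.9998,0.0196)
member 4 (2-3): L=4.5102, (cx,cy)=(0.3701,0.9290)
solve A·x = −loads:
  F[0-1] = -534.8645 N (compression)
  F[0-2] = -1219.0309 N (compression)
  F[1-2] = +534.0987 N (tension)
  F[1-3] = -469.9541 N (compression)
  F[2-3] = -2636.2923 N (compression)
  Rx@0 = +1445.4300 N
  Ry@0 = +484.5858 N
  Ry@2 = +1973.7642 N

-1219.031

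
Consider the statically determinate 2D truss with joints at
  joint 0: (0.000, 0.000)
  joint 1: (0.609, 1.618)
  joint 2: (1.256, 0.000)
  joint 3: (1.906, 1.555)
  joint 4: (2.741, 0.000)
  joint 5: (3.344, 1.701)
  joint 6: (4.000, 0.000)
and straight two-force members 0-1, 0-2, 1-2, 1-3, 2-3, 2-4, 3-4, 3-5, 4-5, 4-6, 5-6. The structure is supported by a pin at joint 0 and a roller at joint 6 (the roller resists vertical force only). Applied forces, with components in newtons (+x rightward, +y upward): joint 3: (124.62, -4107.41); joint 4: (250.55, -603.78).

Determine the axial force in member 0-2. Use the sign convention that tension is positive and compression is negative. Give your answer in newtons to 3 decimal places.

N=7 nodes, M=11 members, R=3 reactions → 2N=14, M+R=14
member 0 (0-1): L=1.7288, (cx,cy)=(0.3523,0.9359)
member 1 (0-2): L=1.2560, (cx,cy)=(1.0000,0.0000)
member 2 (1-2): L=1.7426, (cx,cy)=(0.3713,-0.9285)
member 3 (1-3): L=1.2985, (cx,cy)=(0.9988,-0.0485)
member 4 (2-3): L=1.6854, (cx,cy)=(0.3857,0.9226)
member 5 (2-4): L=1.4850, (cx,cy)=(1.0000,0.0000)
member 6 (3-4): L=1.7650, (cx,cy)=(0.4731,-0.8810)
member 7 (3-5): L=1.4454, (cx,cy)=(0.9949,0.1010)
member 8 (4-5): L=1.8047, (cx,cy)=(0.3341,0.9425)
member 9 (4-6): L=1.2590, (cx,cy)=(1.0000,0.0000)
member 10 (5-6): L=1.8231, (cx,cy)=(0.3598,-0.9330)
solve A·x = −loads:
  F[0-1] = -2448.7887 N (compression)
  F[0-2] = +1237.7906 N (tension)
  F[1-2] = +2563.1757 N (tension)
  F[1-3] = -1816.4456 N (compression)
  F[2-3] = -2579.5076 N (compression)
  F[2-4] = +3184.3111 N (tension)
  F[3-4] = -2274.8557 N (compression)
  F[3-5] = -1867.1085 N (compression)
  F[4-5] = +2766.9861 N (tension)
  F[4-6] = +933.0422 N (tension)
  F[5-6] = -2593.0494 N (compression)
  Rx@0 = -375.1700 N
  Ry@0 = +2291.8229 N
  Ry@6 = +2419.3671 N

1237.791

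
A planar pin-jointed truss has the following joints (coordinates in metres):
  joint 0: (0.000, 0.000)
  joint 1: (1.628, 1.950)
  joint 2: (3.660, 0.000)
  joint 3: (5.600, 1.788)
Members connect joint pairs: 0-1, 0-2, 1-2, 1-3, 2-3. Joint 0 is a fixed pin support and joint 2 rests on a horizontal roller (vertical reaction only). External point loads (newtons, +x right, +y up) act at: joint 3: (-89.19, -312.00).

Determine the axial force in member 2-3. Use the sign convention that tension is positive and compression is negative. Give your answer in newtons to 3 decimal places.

-446.002

N=4 nodes, M=5 members, R=3 reactions → 2N=8, M+R=8
member 0 (0-1): L=2.5403, (cx,cy)=(0.6409,0.7676)
member 1 (0-2): L=3.6600, (cx,cy)=(1.0000,0.0000)
member 2 (1-2): L=2.8163, (cx,cy)=(0.7215,-0.6924)
member 3 (1-3): L=3.9753, (cx,cy)=(0.9992,-0.0408)
member 4 (2-3): L=2.6383, (cx,cy)=(0.7353,0.6777)
solve A·x = −loads:
  F[0-1] = +158.6753 N (tension)
  F[0-2] = -190.8820 N (compression)
  F[1-2] = -189.9827 N (compression)
  F[1-3] = +238.9659 N (tension)
  F[2-3] = -446.0025 N (compression)
  Rx@0 = +89.1900 N
  Ry@0 = -121.8055 N
  Ry@2 = +433.8055 N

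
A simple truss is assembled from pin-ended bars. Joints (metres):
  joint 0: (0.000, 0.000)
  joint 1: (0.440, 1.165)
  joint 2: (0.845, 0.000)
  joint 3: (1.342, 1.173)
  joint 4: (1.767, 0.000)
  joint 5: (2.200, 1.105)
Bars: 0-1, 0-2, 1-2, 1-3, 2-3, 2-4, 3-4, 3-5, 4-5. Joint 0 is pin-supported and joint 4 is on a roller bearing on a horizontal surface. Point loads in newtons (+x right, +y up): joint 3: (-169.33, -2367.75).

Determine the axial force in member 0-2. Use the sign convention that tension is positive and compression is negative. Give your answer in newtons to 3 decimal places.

N=6 nodes, M=9 members, R=3 reactions → 2N=12, M+R=12
member 0 (0-1): L=1.2453, (cx,cy)=(0.3533,0.9355)
member 1 (0-2): L=0.8450, (cx,cy)=(1.0000,0.0000)
member 2 (1-2): L=1.2334, (cx,cy)=(0.3284,-0.9446)
member 3 (1-3): L=0.9020, (cx,cy)=(1.0000,0.0089)
member 4 (2-3): L=1.2739, (cx,cy)=(0.3901,0.9208)
member 5 (2-4): L=0.9220, (cx,cy)=(1.0000,0.0000)
member 6 (3-4): L=1.2476, (cx,cy)=(0.3406,-0.9402)
member 7 (3-5): L=0.8607, (cx,cy)=(0.9969,-0.0790)
member 8 (4-5): L=1.1868, (cx,cy)=(0.3648,0.9311)
solve A·x = −loads:
  F[0-1] = -728.9141 N (compression)
  F[0-2] = +88.2117 N (tension)
  F[1-2] = +717.3004 N (tension)
  F[1-3] = -493.0963 N (compression)
  F[2-3] = -735.8336 N (compression)
  F[2-4] = +610.8151 N (tension)
  F[3-4] = -1793.0935 N (compression)
  F[3-5] = -0.0000 N (compression)
  F[4-5] = +0.0000 N (tension)
  Rx@0 = +169.3300 N
  Ry@0 = +681.9003 N
  Ry@4 = +1685.8497 N

88.212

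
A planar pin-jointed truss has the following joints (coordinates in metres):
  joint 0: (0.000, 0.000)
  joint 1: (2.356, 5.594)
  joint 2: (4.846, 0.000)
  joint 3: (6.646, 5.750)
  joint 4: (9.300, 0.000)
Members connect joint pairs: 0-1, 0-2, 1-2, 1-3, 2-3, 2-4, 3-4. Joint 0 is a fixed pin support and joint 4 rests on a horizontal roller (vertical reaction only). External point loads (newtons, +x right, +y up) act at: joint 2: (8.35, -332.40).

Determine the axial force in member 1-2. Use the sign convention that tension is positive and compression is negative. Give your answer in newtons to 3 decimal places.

N=5 nodes, M=7 members, R=3 reactions → 2N=10, M+R=10
member 0 (0-1): L=6.0699, (cx,cy)=(0.3881,0.9216)
member 1 (0-2): L=4.8460, (cx,cy)=(1.0000,0.0000)
member 2 (1-2): L=6.1231, (cx,cy)=(0.4067,-0.9136)
member 3 (1-3): L=4.2928, (cx,cy)=(0.9993,0.0363)
member 4 (2-3): L=6.0252, (cx,cy)=(0.2987,0.9543)
member 5 (2-4): L=4.4540, (cx,cy)=(1.0000,0.0000)
member 6 (3-4): L=6.3329, (cx,cy)=(0.4191,-0.9080)
solve A·x = −loads:
  F[0-1] = -172.7375 N (compression)
  F[0-2] = +75.3973 N (tension)
  F[1-2] = +168.8513 N (tension)
  F[1-3] = -135.8010 N (compression)
  F[2-3] = +186.6650 N (tension)
  F[2-4] = +79.9456 N (tension)
  F[3-4] = -190.7653 N (compression)
  Rx@0 = -8.3500 N
  Ry@0 = +159.1946 N
  Ry@4 = +173.2054 N

168.851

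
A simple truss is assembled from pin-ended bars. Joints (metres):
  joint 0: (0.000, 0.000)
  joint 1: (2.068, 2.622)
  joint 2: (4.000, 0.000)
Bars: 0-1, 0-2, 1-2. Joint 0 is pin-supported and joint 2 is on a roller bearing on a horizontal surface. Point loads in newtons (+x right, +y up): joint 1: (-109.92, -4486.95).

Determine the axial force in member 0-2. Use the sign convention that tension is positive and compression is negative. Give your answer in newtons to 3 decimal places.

N=3 nodes, M=3 members, R=3 reactions → 2N=6, M+R=6
member 0 (0-1): L=3.3394, (cx,cy)=(0.6193,0.7852)
member 1 (0-2): L=4.0000, (cx,cy)=(1.0000,0.0000)
member 2 (1-2): L=3.2569, (cx,cy)=(0.5932,-0.8051)
solve A·x = −loads:
  F[0-1] = -2851.9150 N (compression)
  F[0-2] = +1656.2004 N (tension)
  F[1-2] = -2791.9810 N (compression)
  Rx@0 = +109.9200 N
  Ry@0 = +2239.2494 N
  Ry@2 = +2247.7006 N

1656.200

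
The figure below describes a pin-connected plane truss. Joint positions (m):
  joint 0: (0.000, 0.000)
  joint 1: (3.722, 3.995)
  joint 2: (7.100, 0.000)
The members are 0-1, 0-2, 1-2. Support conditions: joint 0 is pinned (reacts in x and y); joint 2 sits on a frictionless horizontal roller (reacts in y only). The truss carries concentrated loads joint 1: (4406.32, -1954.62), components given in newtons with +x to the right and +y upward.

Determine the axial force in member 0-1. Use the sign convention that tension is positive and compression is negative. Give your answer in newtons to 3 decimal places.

N=3 nodes, M=3 members, R=3 reactions → 2N=6, M+R=6
member 0 (0-1): L=5.4602, (cx,cy)=(0.6817,0.7317)
member 1 (0-2): L=7.1000, (cx,cy)=(1.0000,0.0000)
member 2 (1-2): L=5.2317, (cx,cy)=(0.6457,-0.7636)
solve A·x = −loads:
  F[0-1] = +2117.6006 N (tension)
  F[0-2] = +2962.8249 N (tension)
  F[1-2] = -4588.7135 N (compression)
  Rx@0 = -4406.3200 N
  Ry@0 = -1549.3721 N
  Ry@2 = +3503.9921 N

2117.601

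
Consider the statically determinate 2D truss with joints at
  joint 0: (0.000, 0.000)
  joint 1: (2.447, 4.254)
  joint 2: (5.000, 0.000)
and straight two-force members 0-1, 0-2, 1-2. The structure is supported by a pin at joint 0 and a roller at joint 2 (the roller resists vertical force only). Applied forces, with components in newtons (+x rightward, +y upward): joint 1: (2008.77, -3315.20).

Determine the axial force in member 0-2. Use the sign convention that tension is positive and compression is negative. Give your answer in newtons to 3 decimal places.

N=3 nodes, M=3 members, R=3 reactions → 2N=6, M+R=6
member 0 (0-1): L=4.9076, (cx,cy)=(0.4986,0.8668)
member 1 (0-2): L=5.0000, (cx,cy)=(1.0000,0.0000)
member 2 (1-2): L=4.9613, (cx,cy)=(0.5146,-0.8574)
solve A·x = −loads:
  F[0-1] = +18.8278 N (tension)
  F[0-2] = +1999.3821 N (tension)
  F[1-2] = -3885.4288 N (compression)
  Rx@0 = -2008.7700 N
  Ry@0 = -16.3204 N
  Ry@2 = +3331.5204 N

1999.382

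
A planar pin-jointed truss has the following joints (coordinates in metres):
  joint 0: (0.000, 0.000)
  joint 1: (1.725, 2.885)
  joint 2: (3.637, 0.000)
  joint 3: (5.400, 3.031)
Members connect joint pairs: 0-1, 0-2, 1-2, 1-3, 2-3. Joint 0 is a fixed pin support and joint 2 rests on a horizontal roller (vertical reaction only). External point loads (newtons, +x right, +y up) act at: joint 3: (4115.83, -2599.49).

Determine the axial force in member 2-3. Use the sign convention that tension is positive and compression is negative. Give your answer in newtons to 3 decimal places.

N=4 nodes, M=5 members, R=3 reactions → 2N=8, M+R=8
member 0 (0-1): L=3.3614, (cx,cy)=(0.5132,0.8583)
member 1 (0-2): L=3.6370, (cx,cy)=(1.0000,0.0000)
member 2 (1-2): L=3.4611, (cx,cy)=(0.5524,-0.8336)
member 3 (1-3): L=3.6779, (cx,cy)=(0.9992,0.0397)
member 4 (2-3): L=3.5064, (cx,cy)=(0.5028,0.8644)
solve A·x = −loads:
  F[0-1] = +5464.5656 N (tension)
  F[0-2] = +1311.5097 N (tension)
  F[1-2] = -5352.0576 N (compression)
  F[1-3] = +5765.5082 N (tension)
  F[2-3] = -3272.0163 N (compression)
  Rx@0 = -4115.8300 N
  Ry@0 = -4690.1242 N
  Ry@2 = +7289.6142 N

-3272.016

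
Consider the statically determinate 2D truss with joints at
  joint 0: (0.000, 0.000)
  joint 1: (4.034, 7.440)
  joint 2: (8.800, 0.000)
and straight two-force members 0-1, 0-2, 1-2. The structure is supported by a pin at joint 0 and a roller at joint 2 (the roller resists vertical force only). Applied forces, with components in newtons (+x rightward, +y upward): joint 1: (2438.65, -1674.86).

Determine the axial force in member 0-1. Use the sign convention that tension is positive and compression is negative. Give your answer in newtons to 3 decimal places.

1313.487

N=3 nodes, M=3 members, R=3 reactions → 2N=6, M+R=6
member 0 (0-1): L=8.4633, (cx,cy)=(0.4766,0.8791)
member 1 (0-2): L=8.8000, (cx,cy)=(1.0000,0.0000)
member 2 (1-2): L=8.8356, (cx,cy)=(0.5394,-0.8420)
solve A·x = −loads:
  F[0-1] = +1313.4873 N (tension)
  F[0-2] = +1812.5782 N (tension)
  F[1-2] = -3360.3169 N (compression)
  Rx@0 = -2438.6500 N
  Ry@0 = -1154.6788 N
  Ry@2 = +2829.5388 N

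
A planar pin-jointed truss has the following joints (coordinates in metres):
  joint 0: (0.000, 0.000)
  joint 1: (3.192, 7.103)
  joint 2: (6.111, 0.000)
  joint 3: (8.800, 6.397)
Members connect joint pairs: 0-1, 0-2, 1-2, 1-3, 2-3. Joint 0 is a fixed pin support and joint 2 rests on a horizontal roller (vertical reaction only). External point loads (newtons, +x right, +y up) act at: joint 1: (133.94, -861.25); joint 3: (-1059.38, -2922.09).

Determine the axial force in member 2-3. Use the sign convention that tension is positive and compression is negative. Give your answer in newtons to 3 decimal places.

-3147.846

N=4 nodes, M=5 members, R=3 reactions → 2N=8, M+R=8
member 0 (0-1): L=7.7873, (cx,cy)=(0.4099,0.9121)
member 1 (0-2): L=6.1110, (cx,cy)=(1.0000,0.0000)
member 2 (1-2): L=7.6794, (cx,cy)=(0.3801,-0.9249)
member 3 (1-3): L=5.6523, (cx,cy)=(0.9922,-0.1249)
member 4 (2-3): L=6.9392, (cx,cy)=(0.3875,0.9219)
solve A·x = −loads:
  F[0-1] = -86.4665 N (compression)
  F[0-2] = -889.9974 N (compression)
  F[1-2] = -867.7076 N (compression)
  F[1-3] = +161.7062 N (tension)
  F[2-3] = -3147.8465 N (compression)
  Rx@0 = +925.4400 N
  Ry@0 = +78.8687 N
  Ry@2 = +3704.4713 N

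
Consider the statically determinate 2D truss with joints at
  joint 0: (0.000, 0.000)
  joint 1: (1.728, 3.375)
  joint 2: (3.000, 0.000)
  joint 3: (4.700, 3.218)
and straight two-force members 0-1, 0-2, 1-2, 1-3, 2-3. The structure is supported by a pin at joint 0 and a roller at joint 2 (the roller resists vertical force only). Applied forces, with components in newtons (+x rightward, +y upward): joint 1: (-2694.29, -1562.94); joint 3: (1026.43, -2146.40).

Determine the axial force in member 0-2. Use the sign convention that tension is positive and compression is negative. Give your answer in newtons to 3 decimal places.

N=4 nodes, M=5 members, R=3 reactions → 2N=8, M+R=8
member 0 (0-1): L=3.7916, (cx,cy)=(0.4557,0.8901)
member 1 (0-2): L=3.0000, (cx,cy)=(1.0000,0.0000)
member 2 (1-2): L=3.6067, (cx,cy)=(0.3527,-0.9357)
member 3 (1-3): L=2.9761, (cx,cy)=(0.9986,-0.0528)
member 4 (2-3): L=3.6394, (cx,cy)=(0.4671,0.8842)
solve A·x = −loads:
  F[0-1] = -1546.3778 N (compression)
  F[0-2] = -963.1165 N (compression)
  F[1-2] = -317.9404 N (compression)
  F[1-3] = +2104.6058 N (tension)
  F[2-3] = -2301.9358 N (compression)
  Rx@0 = +1667.8600 N
  Ry@0 = +1376.4522 N
  Ry@2 = +2332.8878 N

-963.116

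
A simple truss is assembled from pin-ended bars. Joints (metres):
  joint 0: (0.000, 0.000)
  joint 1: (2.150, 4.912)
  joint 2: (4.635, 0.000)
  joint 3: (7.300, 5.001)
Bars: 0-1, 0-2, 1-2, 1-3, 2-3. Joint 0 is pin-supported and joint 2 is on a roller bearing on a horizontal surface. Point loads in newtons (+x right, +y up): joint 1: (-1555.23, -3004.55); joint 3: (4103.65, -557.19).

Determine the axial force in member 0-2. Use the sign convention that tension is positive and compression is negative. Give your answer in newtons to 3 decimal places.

1896.665

N=4 nodes, M=5 members, R=3 reactions → 2N=8, M+R=8
member 0 (0-1): L=5.3619, (cx,cy)=(0.4010,0.9161)
member 1 (0-2): L=4.6350, (cx,cy)=(1.0000,0.0000)
member 2 (1-2): L=5.5048, (cx,cy)=(0.4514,-0.8923)
member 3 (1-3): L=5.1508, (cx,cy)=(0.9999,0.0173)
member 4 (2-3): L=5.6668, (cx,cy)=(0.4703,0.8825)
solve A·x = −loads:
  F[0-1] = +1625.4244 N (tension)
  F[0-2] = +1896.6649 N (tension)
  F[1-2] = -4949.8800 N (compression)
  F[1-3] = +4442.1386 N (tension)
  F[2-3] = -718.3405 N (compression)
  Rx@0 = -2548.4200 N
  Ry@0 = -1489.0331 N
  Ry@2 = +5050.7731 N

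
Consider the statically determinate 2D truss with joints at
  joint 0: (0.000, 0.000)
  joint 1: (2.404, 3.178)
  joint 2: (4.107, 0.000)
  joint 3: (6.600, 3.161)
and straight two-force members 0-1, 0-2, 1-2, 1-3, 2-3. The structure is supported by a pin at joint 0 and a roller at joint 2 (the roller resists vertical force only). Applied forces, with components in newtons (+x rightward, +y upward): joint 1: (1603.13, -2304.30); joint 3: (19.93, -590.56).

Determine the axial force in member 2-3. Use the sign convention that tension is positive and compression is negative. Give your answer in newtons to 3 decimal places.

-749.628

N=4 nodes, M=5 members, R=3 reactions → 2N=8, M+R=8
member 0 (0-1): L=3.9848, (cx,cy)=(0.6033,0.7975)
member 1 (0-2): L=4.1070, (cx,cy)=(1.0000,0.0000)
member 2 (1-2): L=3.6055, (cx,cy)=(0.4723,-0.8814)
member 3 (1-3): L=4.1960, (cx,cy)=(1.0000,-0.0041)
member 4 (2-3): L=4.0258, (cx,cy)=(0.6193,0.7852)
solve A·x = −loads:
  F[0-1] = +826.0865 N (tension)
  F[0-2] = +1124.6924 N (tension)
  F[1-2] = -3363.9782 N (compression)
  F[1-3] = +484.1466 N (tension)
  F[2-3] = -749.6276 N (compression)
  Rx@0 = -1623.0600 N
  Ry@0 = -658.8237 N
  Ry@2 = +3553.6837 N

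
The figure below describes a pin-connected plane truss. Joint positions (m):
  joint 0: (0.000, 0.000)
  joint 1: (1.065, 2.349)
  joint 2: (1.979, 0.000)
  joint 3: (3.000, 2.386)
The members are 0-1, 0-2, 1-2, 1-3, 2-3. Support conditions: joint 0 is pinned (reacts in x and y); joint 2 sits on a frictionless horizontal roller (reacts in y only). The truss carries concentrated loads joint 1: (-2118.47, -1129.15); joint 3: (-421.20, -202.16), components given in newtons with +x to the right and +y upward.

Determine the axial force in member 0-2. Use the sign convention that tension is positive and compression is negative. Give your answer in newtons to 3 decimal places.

-980.223

N=4 nodes, M=5 members, R=3 reactions → 2N=8, M+R=8
member 0 (0-1): L=2.5792, (cx,cy)=(0.4129,0.9108)
member 1 (0-2): L=1.9790, (cx,cy)=(1.0000,0.0000)
member 2 (1-2): L=2.5206, (cx,cy)=(0.3626,-0.9319)
member 3 (1-3): L=1.9354, (cx,cy)=(0.9998,0.0191)
member 4 (2-3): L=2.5953, (cx,cy)=(0.3934,0.9194)
solve A·x = −loads:
  F[0-1] = -3776.5738 N (compression)
  F[0-2] = -980.2230 N (compression)
  F[1-2] = +2472.2323 N (tension)
  F[1-3] = -337.5160 N (compression)
  F[2-3] = -212.8726 N (compression)
  Rx@0 = +2539.6700 N
  Ry@0 = +3439.5690 N
  Ry@2 = -2108.2590 N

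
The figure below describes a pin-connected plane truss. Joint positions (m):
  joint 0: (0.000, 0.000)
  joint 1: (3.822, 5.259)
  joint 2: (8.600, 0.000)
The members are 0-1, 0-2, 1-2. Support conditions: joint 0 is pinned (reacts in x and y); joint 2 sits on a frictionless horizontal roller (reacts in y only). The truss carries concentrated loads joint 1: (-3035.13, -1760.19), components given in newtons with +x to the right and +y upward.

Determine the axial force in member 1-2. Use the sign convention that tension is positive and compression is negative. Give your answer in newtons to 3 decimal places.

N=3 nodes, M=3 members, R=3 reactions → 2N=6, M+R=6
member 0 (0-1): L=6.5011, (cx,cy)=(0.5879,0.8089)
member 1 (0-2): L=8.6000, (cx,cy)=(1.0000,0.0000)
member 2 (1-2): L=7.1054, (cx,cy)=(0.6724,-0.7401)
solve A·x = −loads:
  F[0-1] = -3503.3025 N (compression)
  F[0-2] = -975.5479 N (compression)
  F[1-2] = +1450.7398 N (tension)
  Rx@0 = +3035.1300 N
  Ry@0 = +2833.9461 N
  Ry@2 = -1073.7561 N

1450.740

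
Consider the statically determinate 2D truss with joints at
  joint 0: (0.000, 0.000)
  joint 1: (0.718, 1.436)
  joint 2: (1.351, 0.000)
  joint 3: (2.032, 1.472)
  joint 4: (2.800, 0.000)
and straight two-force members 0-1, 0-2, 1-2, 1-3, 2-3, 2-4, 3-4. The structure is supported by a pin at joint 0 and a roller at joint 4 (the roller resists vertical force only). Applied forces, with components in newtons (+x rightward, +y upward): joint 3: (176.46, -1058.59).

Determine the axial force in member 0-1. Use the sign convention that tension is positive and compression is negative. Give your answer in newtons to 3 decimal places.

N=5 nodes, M=7 members, R=3 reactions → 2N=10, M+R=10
member 0 (0-1): L=1.6055, (cx,cy)=(0.4472,0.8944)
member 1 (0-2): L=1.3510, (cx,cy)=(1.0000,0.0000)
member 2 (1-2): L=1.5693, (cx,cy)=(0.4034,-0.9150)
member 3 (1-3): L=1.3145, (cx,cy)=(0.9996,0.0274)
member 4 (2-3): L=1.6219, (cx,cy)=(0.4199,0.9076)
member 5 (2-4): L=1.4490, (cx,cy)=(1.0000,0.0000)
member 6 (3-4): L=1.6603, (cx,cy)=(0.4626,-0.8866)
solve A·x = −loads:
  F[0-1] = -220.9107 N (compression)
  F[0-2] = +275.2543 N (tension)
  F[1-2] = +210.4344 N (tension)
  F[1-3] = -183.7436 N (compression)
  F[2-3] = -212.1646 N (compression)
  F[2-4] = +449.2181 N (tension)
  F[3-4] = -971.1439 N (compression)
  Rx@0 = -176.4600 N
  Ry@0 = +197.5886 N
  Ry@4 = +861.0014 N

-220.911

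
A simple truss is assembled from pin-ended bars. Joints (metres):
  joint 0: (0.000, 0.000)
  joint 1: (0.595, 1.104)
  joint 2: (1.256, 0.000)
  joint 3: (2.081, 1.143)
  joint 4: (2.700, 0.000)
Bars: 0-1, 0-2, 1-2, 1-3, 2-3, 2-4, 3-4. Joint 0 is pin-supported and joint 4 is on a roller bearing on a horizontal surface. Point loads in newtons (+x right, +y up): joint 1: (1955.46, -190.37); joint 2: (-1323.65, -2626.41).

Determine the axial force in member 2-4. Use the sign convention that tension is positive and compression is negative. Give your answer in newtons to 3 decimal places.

1117.387

N=5 nodes, M=7 members, R=3 reactions → 2N=10, M+R=10
member 0 (0-1): L=1.2541, (cx,cy)=(0.4744,0.8803)
member 1 (0-2): L=1.2560, (cx,cy)=(1.0000,0.0000)
member 2 (1-2): L=1.2868, (cx,cy)=(0.5137,-0.8580)
member 3 (1-3): L=1.4865, (cx,cy)=(0.9997,0.0262)
member 4 (2-3): L=1.4096, (cx,cy)=(0.5853,0.8108)
member 5 (2-4): L=1.4440, (cx,cy)=(1.0000,0.0000)
member 6 (3-4): L=1.2998, (cx,cy)=(0.4762,-0.8793)
solve A·x = −loads:
  F[0-1] = -855.9607 N (compression)
  F[0-2] = +1037.9057 N (tension)
  F[1-2] = +575.0688 N (tension)
  F[1-3] = -2657.8809 N (compression)
  F[2-3] = +2630.6014 N (tension)
  F[2-4] = +1117.3870 N (tension)
  F[3-4] = -2346.4223 N (compression)
  Rx@0 = -631.8100 N
  Ry@0 = +753.4952 N
  Ry@4 = +2063.2848 N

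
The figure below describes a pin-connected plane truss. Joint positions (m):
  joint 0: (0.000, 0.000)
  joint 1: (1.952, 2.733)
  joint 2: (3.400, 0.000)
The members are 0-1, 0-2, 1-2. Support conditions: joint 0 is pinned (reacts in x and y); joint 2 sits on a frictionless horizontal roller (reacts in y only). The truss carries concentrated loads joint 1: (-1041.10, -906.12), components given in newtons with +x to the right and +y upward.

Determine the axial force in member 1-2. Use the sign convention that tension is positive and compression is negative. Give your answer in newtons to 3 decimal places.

358.338

N=3 nodes, M=3 members, R=3 reactions → 2N=6, M+R=6
member 0 (0-1): L=3.3585, (cx,cy)=(0.5812,0.8138)
member 1 (0-2): L=3.4000, (cx,cy)=(1.0000,0.0000)
member 2 (1-2): L=3.0929, (cx,cy)=(0.4682,-0.8836)
solve A·x = −loads:
  F[0-1] = -1502.6185 N (compression)
  F[0-2] = -167.7631 N (compression)
  F[1-2] = +358.3380 N (tension)
  Rx@0 = +1041.1000 N
  Ry@0 = +1222.7612 N
  Ry@2 = -316.6412 N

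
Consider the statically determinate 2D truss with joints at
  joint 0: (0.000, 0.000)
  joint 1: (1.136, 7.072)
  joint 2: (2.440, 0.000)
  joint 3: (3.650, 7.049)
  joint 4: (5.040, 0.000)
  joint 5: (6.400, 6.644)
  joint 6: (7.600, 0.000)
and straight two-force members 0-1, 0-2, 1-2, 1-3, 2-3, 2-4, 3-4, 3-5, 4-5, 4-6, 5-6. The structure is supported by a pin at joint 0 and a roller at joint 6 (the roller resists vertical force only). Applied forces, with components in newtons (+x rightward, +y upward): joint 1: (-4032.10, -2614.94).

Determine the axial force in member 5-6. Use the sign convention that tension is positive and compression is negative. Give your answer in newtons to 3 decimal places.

3415.493

N=7 nodes, M=11 members, R=3 reactions → 2N=14, M+R=14
member 0 (0-1): L=7.1627, (cx,cy)=(0.1586,0.9873)
member 1 (0-2): L=2.4400, (cx,cy)=(1.0000,0.0000)
member 2 (1-2): L=7.1912, (cx,cy)=(0.1813,-0.9834)
member 3 (1-3): L=2.5141, (cx,cy)=(1.0000,-0.0091)
member 4 (2-3): L=7.1521, (cx,cy)=(0.1692,0.9856)
member 5 (2-4): L=2.6000, (cx,cy)=(1.0000,0.0000)
member 6 (3-4): L=7.1847, (cx,cy)=(0.1935,-0.9811)
member 7 (3-5): L=2.7797, (cx,cy)=(0.9893,-0.1457)
member 8 (4-5): L=6.7818, (cx,cy)=(0.2005,0.9797)
member 9 (4-6): L=2.5600, (cx,cy)=(1.0000,0.0000)
member 10 (5-6): L=6.7515, (cx,cy)=(0.1777,-0.9841)
solve A·x = −loads:
  F[0-1] = -6052.6598 N (compression)
  F[0-2] = -3072.1462 N (compression)
  F[1-2] = +3394.9175 N (tension)
  F[1-3] = +2456.6408 N (tension)
  F[2-3] = -3387.4666 N (compression)
  F[2-4] = -1883.4425 N (compression)
  F[3-4] = +3237.1222 N (tension)
  F[3-5] = +1270.7312 N (tension)
  F[4-5] = -3241.8178 N (compression)
  F[4-6] = -607.0639 N (compression)
  F[5-6] = +3415.4926 N (tension)
  Rx@0 = +4032.1000 N
  Ry@0 = +5976.0504 N
  Ry@6 = -3361.1104 N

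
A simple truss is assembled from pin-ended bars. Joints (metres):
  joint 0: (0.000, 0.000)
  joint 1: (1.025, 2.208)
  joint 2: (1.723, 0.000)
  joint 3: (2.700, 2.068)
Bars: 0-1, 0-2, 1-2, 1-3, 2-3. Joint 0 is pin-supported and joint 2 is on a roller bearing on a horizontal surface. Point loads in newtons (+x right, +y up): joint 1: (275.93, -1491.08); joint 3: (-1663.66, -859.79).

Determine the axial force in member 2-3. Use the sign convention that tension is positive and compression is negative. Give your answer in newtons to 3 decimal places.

N=4 nodes, M=5 members, R=3 reactions → 2N=8, M+R=8
member 0 (0-1): L=2.4343, (cx,cy)=(0.4211,0.9070)
member 1 (0-2): L=1.7230, (cx,cy)=(1.0000,0.0000)
member 2 (1-2): L=2.3157, (cx,cy)=(0.3014,-0.9535)
member 3 (1-3): L=1.6808, (cx,cy)=(0.9965,-0.0833)
member 4 (2-3): L=2.2872, (cx,cy)=(0.4272,0.9042)
solve A·x = −loads:
  F[0-1] = -1940.0596 N (compression)
  F[0-2] = -570.8426 N (compression)
  F[1-2] = +387.7580 N (tension)
  F[1-3] = -1213.9138 N (compression)
  F[2-3] = -1062.7372 N (compression)
  Rx@0 = +1387.7300 N
  Ry@0 = +1759.6950 N
  Ry@2 = +591.1750 N

-1062.737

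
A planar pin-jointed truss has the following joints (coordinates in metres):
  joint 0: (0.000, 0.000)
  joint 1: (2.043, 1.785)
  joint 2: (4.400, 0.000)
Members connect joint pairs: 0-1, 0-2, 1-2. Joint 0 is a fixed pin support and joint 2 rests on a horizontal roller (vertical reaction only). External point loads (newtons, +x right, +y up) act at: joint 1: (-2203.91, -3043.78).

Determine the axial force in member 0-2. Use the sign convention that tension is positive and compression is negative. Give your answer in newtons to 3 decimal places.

685.572

N=3 nodes, M=3 members, R=3 reactions → 2N=6, M+R=6
member 0 (0-1): L=2.7129, (cx,cy)=(0.7531,0.6580)
member 1 (0-2): L=4.4000, (cx,cy)=(1.0000,0.0000)
member 2 (1-2): L=2.9566, (cx,cy)=(0.7972,-0.6037)
solve A·x = −loads:
  F[0-1] = -3837.0076 N (compression)
  F[0-2] = +685.5716 N (tension)
  F[1-2] = -859.9844 N (compression)
  Rx@0 = +2203.9100 N
  Ry@0 = +2524.5838 N
  Ry@2 = +519.1962 N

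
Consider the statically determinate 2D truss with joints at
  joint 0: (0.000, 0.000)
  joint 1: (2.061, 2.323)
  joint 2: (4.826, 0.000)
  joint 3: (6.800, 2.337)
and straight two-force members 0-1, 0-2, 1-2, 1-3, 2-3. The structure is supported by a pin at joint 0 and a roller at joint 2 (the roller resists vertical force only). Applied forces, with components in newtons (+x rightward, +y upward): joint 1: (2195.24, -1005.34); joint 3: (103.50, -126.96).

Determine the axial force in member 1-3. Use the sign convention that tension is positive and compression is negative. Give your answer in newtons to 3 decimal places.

N=4 nodes, M=5 members, R=3 reactions → 2N=8, M+R=8
member 0 (0-1): L=3.1055, (cx,cy)=(0.6637,0.7480)
member 1 (0-2): L=4.8260, (cx,cy)=(1.0000,0.0000)
member 2 (1-2): L=3.6113, (cx,cy)=(0.7657,-0.6433)
member 3 (1-3): L=4.7390, (cx,cy)=(1.0000,0.0030)
member 4 (2-3): L=3.0591, (cx,cy)=(0.6453,0.7639)
solve A·x = −loads:
  F[0-1] = +779.0245 N (tension)
  F[0-2] = +1781.7295 N (tension)
  F[1-2] = -2467.8319 N (compression)
  F[1-3] = +211.2677 N (tension)
  F[2-3] = -167.0072 N (compression)
  Rx@0 = -2298.7400 N
  Ry@0 = -582.7343 N
  Ry@2 = +1715.0343 N

211.268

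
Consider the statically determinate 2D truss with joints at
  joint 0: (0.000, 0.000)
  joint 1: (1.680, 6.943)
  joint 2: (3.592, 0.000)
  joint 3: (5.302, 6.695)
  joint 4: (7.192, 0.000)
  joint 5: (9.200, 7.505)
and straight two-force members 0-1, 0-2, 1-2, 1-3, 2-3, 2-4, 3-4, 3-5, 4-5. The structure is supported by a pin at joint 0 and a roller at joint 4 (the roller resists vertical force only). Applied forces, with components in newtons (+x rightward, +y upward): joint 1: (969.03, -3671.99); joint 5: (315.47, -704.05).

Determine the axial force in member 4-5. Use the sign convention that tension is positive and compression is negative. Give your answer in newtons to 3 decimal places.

N=6 nodes, M=9 members, R=3 reactions → 2N=12, M+R=12
member 0 (0-1): L=7.1434, (cx,cy)=(0.2352,0.9720)
member 1 (0-2): L=3.5920, (cx,cy)=(1.0000,0.0000)
member 2 (1-2): L=7.2015, (cx,cy)=(0.2655,-0.9641)
member 3 (1-3): L=3.6305, (cx,cy)=(0.9977,-0.0683)
member 4 (2-3): L=6.9099, (cx,cy)=(0.2475,0.9689)
member 5 (2-4): L=3.6000, (cx,cy)=(1.0000,0.0000)
member 6 (3-4): L=6.9567, (cx,cy)=(0.2717,-0.9624)
member 7 (3-5): L=3.9813, (cx,cy)=(0.9791,0.2035)
member 8 (4-5): L=7.7690, (cx,cy)=(0.2585,0.9660)
solve A·x = −loads:
  F[0-1] = -1392.0344 N (compression)
  F[0-2] = +1611.8833 N (tension)
  F[1-2] = -2357.7131 N (compression)
  F[1-3] = -672.0059 N (compression)
  F[2-3] = +2346.0688 N (tension)
  F[2-4] = +405.3246 N (tension)
  F[3-4] = -2294.4399 N (compression)
  F[3-5] = +544.9003 N (tension)
  F[4-5] = -843.5753 N (compression)
  Rx@0 = -1284.5000 N
  Ry@0 = +1352.9893 N
  Ry@4 = +3023.0507 N

-843.575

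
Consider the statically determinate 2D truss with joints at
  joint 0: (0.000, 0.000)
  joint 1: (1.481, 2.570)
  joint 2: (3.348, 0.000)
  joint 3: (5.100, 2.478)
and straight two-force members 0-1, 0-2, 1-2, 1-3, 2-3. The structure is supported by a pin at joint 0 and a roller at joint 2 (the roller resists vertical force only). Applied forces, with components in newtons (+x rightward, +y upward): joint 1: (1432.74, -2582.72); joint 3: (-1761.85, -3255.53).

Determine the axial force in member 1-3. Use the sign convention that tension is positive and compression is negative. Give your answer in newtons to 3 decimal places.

N=4 nodes, M=5 members, R=3 reactions → 2N=8, M+R=8
member 0 (0-1): L=2.9662, (cx,cy)=(0.4993,0.8664)
member 1 (0-2): L=3.3480, (cx,cy)=(1.0000,0.0000)
member 2 (1-2): L=3.1766, (cx,cy)=(0.5877,-0.8090)
member 3 (1-3): L=3.6202, (cx,cy)=(0.9997,-0.0254)
member 4 (2-3): L=3.0348, (cx,cy)=(0.5773,0.8165)
solve A·x = −loads:
  F[0-1] = +68.2663 N (tension)
  F[0-2] = -363.1950 N (compression)
  F[1-2] = -3282.0633 N (compression)
  F[1-3] = +530.5198 N (tension)
  F[2-3] = -3970.5223 N (compression)
  Rx@0 = +329.1100 N
  Ry@0 = -59.1481 N
  Ry@2 = +5897.3981 N

530.520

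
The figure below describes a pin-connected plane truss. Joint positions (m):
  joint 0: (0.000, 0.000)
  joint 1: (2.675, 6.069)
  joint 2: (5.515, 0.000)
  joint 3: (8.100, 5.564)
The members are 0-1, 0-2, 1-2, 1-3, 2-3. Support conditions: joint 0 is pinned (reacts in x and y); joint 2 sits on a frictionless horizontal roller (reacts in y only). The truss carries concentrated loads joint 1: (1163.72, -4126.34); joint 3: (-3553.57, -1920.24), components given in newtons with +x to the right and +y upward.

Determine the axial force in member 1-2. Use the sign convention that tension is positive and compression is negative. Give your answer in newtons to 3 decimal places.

N=4 nodes, M=5 members, R=3 reactions → 2N=8, M+R=8
member 0 (0-1): L=6.6324, (cx,cy)=(0.4033,0.9151)
member 1 (0-2): L=5.5150, (cx,cy)=(1.0000,0.0000)
member 2 (1-2): L=6.7006, (cx,cy)=(0.4238,-0.9057)
member 3 (1-3): L=5.4485, (cx,cy)=(0.9957,-0.0927)
member 4 (2-3): L=6.1352, (cx,cy)=(0.4213,0.9069)
solve A·x = −loads:
  F[0-1] = -3856.9863 N (compression)
  F[0-2] = -834.2323 N (compression)
  F[1-2] = -396.9161 N (compression)
  F[1-3] = -2562.1375 N (compression)
  F[2-3] = -2379.2162 N (compression)
  Rx@0 = +2389.8500 N
  Ry@0 = +3529.3621 N
  Ry@2 = +2517.2179 N

-396.916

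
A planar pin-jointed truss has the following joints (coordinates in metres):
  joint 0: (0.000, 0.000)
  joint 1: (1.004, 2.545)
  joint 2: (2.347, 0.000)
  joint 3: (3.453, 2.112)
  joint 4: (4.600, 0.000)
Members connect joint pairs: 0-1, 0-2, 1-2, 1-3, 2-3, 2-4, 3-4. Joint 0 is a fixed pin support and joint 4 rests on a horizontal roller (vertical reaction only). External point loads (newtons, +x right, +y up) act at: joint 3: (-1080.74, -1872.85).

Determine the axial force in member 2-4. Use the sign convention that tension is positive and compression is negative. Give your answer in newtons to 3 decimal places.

N=5 nodes, M=7 members, R=3 reactions → 2N=10, M+R=10
member 0 (0-1): L=2.7359, (cx,cy)=(0.3670,0.9302)
member 1 (0-2): L=2.3470, (cx,cy)=(1.0000,0.0000)
member 2 (1-2): L=2.8776, (cx,cy)=(0.4667,-0.8844)
member 3 (1-3): L=2.4870, (cx,cy)=(0.9847,-0.1741)
member 4 (2-3): L=2.3841, (cx,cy)=(0.4639,0.8859)
member 5 (2-4): L=2.2530, (cx,cy)=(1.0000,0.0000)
member 6 (3-4): L=2.4034, (cx,cy)=(0.4772,-0.8788)
solve A·x = −loads:
  F[0-1] = -1035.4331 N (compression)
  F[0-2] = -700.7618 N (compression)
  F[1-2] = +1284.9230 N (tension)
  F[1-3] = -994.8537 N (compression)
  F[2-3] = -1282.7935 N (compression)
  F[2-4] = +494.0237 N (tension)
  F[3-4] = -1035.1510 N (compression)
  Rx@0 = +1080.7400 N
  Ry@0 = +963.1917 N
  Ry@4 = +909.6583 N

494.024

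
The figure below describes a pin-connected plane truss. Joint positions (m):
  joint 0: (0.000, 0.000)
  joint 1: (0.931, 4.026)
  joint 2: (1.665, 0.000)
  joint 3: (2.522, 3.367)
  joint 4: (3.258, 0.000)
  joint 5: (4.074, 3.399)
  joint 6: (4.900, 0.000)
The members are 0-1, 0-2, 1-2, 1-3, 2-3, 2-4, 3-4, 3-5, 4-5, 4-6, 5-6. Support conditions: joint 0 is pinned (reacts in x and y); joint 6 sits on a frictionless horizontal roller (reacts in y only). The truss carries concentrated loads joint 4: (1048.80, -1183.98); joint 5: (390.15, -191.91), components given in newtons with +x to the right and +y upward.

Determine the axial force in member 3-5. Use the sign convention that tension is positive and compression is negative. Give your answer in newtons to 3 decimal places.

-152.682

N=7 nodes, M=11 members, R=3 reactions → 2N=14, M+R=14
member 0 (0-1): L=4.1322, (cx,cy)=(0.2253,0.9743)
member 1 (0-2): L=1.6650, (cx,cy)=(1.0000,0.0000)
member 2 (1-2): L=4.0924, (cx,cy)=(0.1794,-0.9838)
member 3 (1-3): L=1.7221, (cx,cy)=(0.9239,-0.3827)
member 4 (2-3): L=3.4744, (cx,cy)=(0.2467,0.9691)
member 5 (2-4): L=1.5930, (cx,cy)=(1.0000,0.0000)
member 6 (3-4): L=3.4465, (cx,cy)=(0.2135,-0.9769)
member 7 (3-5): L=1.5523, (cx,cy)=(0.9998,0.0206)
member 8 (4-5): L=3.4956, (cx,cy)=(0.2334,0.9724)
member 9 (4-6): L=1.6420, (cx,cy)=(1.0000,0.0000)
member 10 (5-6): L=3.4979, (cx,cy)=(0.2361,-0.9717)
solve A·x = −loads:
  F[0-1] = -162.6498 N (compression)
  F[0-2] = +1475.5952 N (tension)
  F[1-2] = +190.9269 N (tension)
  F[1-3] = -76.7301 N (compression)
  F[2-3] = -193.8196 N (compression)
  F[2-4] = +1557.6480 N (tension)
  F[3-4] = +158.9880 N (tension)
  F[3-5] = -152.6823 N (compression)
  F[4-5] = +1057.8871 N (tension)
  F[4-6] = +295.8490 N (tension)
  F[5-6] = -1252.8540 N (compression)
  Rx@0 = -1438.9500 N
  Ry@0 = +158.4680 N
  Ry@6 = +1217.4220 N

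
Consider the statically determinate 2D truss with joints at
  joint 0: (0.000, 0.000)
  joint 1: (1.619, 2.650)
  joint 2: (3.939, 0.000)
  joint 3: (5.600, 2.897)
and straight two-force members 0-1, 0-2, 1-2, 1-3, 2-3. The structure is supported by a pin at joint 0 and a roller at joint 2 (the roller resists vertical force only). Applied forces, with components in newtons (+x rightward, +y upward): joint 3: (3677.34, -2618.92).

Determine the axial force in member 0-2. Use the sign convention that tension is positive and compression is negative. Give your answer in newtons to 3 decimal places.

N=4 nodes, M=5 members, R=3 reactions → 2N=8, M+R=8
member 0 (0-1): L=3.1054, (cx,cy)=(0.5213,0.8533)
member 1 (0-2): L=3.9390, (cx,cy)=(1.0000,0.0000)
member 2 (1-2): L=3.5221, (cx,cy)=(0.6587,-0.7524)
member 3 (1-3): L=3.9887, (cx,cy)=(0.9981,0.0619)
member 4 (2-3): L=3.3394, (cx,cy)=(0.4974,0.8675)
solve A·x = −loads:
  F[0-1] = +4463.4979 N (tension)
  F[0-2] = +1350.3141 N (tension)
  F[1-2] = -4619.5195 N (compression)
  F[1-3] = +5380.2552 N (tension)
  F[2-3] = -3402.8998 N (compression)
  Rx@0 = -3677.3400 N
  Ry@0 = -3808.9058 N
  Ry@2 = +6427.8258 N

1350.314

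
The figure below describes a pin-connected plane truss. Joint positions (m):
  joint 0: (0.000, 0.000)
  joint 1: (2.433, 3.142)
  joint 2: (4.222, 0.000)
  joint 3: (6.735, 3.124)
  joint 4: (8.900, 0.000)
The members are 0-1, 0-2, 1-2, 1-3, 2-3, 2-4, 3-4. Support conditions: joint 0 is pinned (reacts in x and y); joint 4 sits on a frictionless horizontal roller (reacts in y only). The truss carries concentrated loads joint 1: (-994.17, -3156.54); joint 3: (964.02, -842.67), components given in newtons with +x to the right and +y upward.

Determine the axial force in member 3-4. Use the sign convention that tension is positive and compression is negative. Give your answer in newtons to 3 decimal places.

N=5 nodes, M=7 members, R=3 reactions → 2N=10, M+R=10
member 0 (0-1): L=3.9739, (cx,cy)=(0.6122,0.7907)
member 1 (0-2): L=4.2220, (cx,cy)=(1.0000,0.0000)
member 2 (1-2): L=3.6156, (cx,cy)=(0.4948,-0.8690)
member 3 (1-3): L=4.3020, (cx,cy)=(1.0000,-0.0042)
member 4 (2-3): L=4.0093, (cx,cy)=(0.6268,0.7792)
member 5 (2-4): L=4.6780, (cx,cy)=(1.0000,0.0000)
member 6 (3-4): L=3.8009, (cx,cy)=(0.5696,-0.8219)
solve A·x = −loads:
  F[0-1] = -3176.0799 N (compression)
  F[0-2] = +1914.4027 N (tension)
  F[1-2] = -739.7868 N (compression)
  F[1-3] = -584.3428 N (compression)
  F[2-3] = +825.0660 N (tension)
  F[2-4] = +1031.2133 N (tension)
  F[3-4] = -1810.3955 N (compression)
  Rx@0 = +30.1500 N
  Ry@0 = +2511.2144 N
  Ry@4 = +1487.9956 N

-1810.395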